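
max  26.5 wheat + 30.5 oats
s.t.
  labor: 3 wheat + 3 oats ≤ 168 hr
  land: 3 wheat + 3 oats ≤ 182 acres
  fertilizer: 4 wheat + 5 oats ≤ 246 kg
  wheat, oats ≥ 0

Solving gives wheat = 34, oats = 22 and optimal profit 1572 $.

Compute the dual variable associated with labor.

Check each constraint at x*: labor 168/168 (tight); land 168/182 (slack 14); fertilizer 246/246 (tight).
By complementary slackness, y = 0 for the non-binding constraint.
Dual feasibility on the basic columns requires 3·y_labor + 4·y_fertilizer = 26.5, 3·y_labor + 5·y_fertilizer = 30.5.
→ y_labor = 3.5 and y_fertilizer = 4.
Shadow price of labor = 3.5.

3.5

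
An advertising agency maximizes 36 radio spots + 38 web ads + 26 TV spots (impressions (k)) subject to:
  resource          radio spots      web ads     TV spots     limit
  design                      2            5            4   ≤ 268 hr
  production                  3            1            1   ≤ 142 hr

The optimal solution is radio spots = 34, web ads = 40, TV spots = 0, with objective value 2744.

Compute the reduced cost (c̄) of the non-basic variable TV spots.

Check each constraint at x*: design 268/268 (tight); production 142/142 (tight).
The binding rows give the dual system: 2·y_design + 3·y_production = 36 and 5·y_design + 1·y_production = 38.
This yields shadow prices y_design = 6, y_production = 8.
Reduced cost of TV spots: c₃ − yᵀa₃ = 26 − (6·4 + 8·1) = 26 − 32 = -6.

-6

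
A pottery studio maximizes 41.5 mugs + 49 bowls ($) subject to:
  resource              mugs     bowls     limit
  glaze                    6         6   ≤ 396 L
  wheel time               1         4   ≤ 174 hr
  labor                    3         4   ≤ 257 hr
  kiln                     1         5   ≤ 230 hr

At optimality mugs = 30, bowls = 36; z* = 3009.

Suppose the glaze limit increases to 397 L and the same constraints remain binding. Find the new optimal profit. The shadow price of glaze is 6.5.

Δb = 1, so new z* = 3009 + (6.5)·(1) = 3009 + 6.5 = 3015.5.

3015.5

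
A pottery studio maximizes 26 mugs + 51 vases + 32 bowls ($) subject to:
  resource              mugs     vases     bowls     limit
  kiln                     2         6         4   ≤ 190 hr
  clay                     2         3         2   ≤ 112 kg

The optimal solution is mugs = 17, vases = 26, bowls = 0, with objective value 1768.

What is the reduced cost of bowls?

-2

At the optimum: kiln uses 190 of 190 (binding); clay uses 112 of 112 (binding).
The binding rows give the dual system: 2·y_kiln + 2·y_clay = 26 and 6·y_kiln + 3·y_clay = 51.
Solving: y_kiln = 4, y_clay = 9.
Reduced cost of bowls: c₃ − yᵀa₃ = 32 − (4·4 + 9·2) = 32 − 34 = -2.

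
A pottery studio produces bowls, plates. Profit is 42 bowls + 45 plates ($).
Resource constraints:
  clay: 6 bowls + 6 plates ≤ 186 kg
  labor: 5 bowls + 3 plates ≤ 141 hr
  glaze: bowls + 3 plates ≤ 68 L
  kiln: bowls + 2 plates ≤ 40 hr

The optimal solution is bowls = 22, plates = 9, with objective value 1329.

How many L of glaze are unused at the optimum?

glaze used = 1·22 + 3·9 = 49; slack = 68 − 49 = 19.

19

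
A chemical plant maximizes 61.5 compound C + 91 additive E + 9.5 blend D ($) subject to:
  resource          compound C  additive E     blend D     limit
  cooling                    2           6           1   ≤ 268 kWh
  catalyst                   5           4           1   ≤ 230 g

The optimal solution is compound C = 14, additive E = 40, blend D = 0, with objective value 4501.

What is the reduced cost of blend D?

-8.5

Check each constraint at x*: cooling 268/268 (tight); catalyst 230/230 (tight).
Dual feasibility on the basic columns requires 2·y_cooling + 5·y_catalyst = 61.5, 6·y_cooling + 4·y_catalyst = 91.
→ y_cooling = 9.5 and y_catalyst = 8.5.
Reduced cost of blend D: c₃ − yᵀa₃ = 9.5 − (9.5·1 + 8.5·1) = 9.5 − 18 = -8.5.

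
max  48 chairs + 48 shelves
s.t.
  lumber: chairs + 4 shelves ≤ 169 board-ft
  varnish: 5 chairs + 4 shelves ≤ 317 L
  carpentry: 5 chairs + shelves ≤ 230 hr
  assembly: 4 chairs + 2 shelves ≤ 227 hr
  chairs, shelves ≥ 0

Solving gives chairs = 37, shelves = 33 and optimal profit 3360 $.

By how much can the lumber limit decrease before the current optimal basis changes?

12.8

Binding constraints: lumber, varnish. The basis is B = [[1,4],[5,4]] with det -16.
Per unit decrease in lumber, x* moves by d = (0.25, -0.3125).
The basis stays optimal until carpentry becomes binding; allowable decrease = 12.8 board-ft.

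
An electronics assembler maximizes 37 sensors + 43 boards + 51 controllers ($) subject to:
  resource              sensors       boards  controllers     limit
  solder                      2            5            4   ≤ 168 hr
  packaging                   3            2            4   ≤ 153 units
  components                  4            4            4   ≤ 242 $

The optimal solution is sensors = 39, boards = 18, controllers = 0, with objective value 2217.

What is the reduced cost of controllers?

At the optimum: solder uses 168 of 168 (binding); packaging uses 153 of 153 (binding); components uses 228 of 242 (slack = 14).
By complementary slackness, y = 0 for the non-binding constraint.
The binding rows give the dual system: 2·y_solder + 3·y_packaging = 37 and 5·y_solder + 2·y_packaging = 43.
This yields shadow prices y_solder = 5, y_packaging = 9.
Reduced cost of controllers: c₃ − yᵀa₃ = 51 − (5·4 + 9·4) = 51 − 56 = -5.

-5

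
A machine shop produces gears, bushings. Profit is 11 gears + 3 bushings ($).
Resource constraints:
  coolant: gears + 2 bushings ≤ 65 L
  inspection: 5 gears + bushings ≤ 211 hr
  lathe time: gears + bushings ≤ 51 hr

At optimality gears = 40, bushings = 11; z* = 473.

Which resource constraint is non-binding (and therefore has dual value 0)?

coolant: 62/65 (slack 3)
inspection: 211/211 (binding)
lathe time: 51/51 (binding)
By complementary slackness, a constraint with positive slack has shadow price 0 → coolant.

coolant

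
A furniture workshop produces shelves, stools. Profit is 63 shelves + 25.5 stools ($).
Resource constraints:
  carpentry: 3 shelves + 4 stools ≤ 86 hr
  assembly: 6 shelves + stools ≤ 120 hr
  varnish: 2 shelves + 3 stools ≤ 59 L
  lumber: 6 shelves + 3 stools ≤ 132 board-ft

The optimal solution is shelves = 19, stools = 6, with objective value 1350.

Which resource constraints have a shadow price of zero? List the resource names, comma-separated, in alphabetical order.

carpentry, varnish

carpentry: 81/86 (slack 5)
assembly: 120/120 (binding)
varnish: 56/59 (slack 3)
lumber: 132/132 (binding)
By complementary slackness, a constraint with positive slack has shadow price 0 → carpentry, varnish.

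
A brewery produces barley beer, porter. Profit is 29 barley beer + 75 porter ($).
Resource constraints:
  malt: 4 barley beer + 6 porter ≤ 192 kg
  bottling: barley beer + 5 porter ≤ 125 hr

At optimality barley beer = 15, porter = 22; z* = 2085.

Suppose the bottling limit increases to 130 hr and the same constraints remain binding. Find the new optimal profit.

2130

Both malt and bottling are binding at x*.
The binding rows give the dual system: 4·y_malt + 1·y_bottling = 29 and 6·y_malt + 5·y_bottling = 75.
This yields shadow prices y_malt = 5, y_bottling = 9.
Δz = y_bottling·Δb = 9 × (5) = 45, so new z* = 2085 + 45 = 2130.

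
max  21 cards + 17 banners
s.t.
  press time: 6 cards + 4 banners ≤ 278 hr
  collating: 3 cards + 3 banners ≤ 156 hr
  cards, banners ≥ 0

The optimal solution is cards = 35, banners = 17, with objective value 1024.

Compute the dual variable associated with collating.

3

Both press time and collating are binding at x*.
Dual feasibility on the basic columns requires 6·y_press time + 3·y_collating = 21, 4·y_press time + 3·y_collating = 17.
→ y_press time = 2 and y_collating = 3.
Shadow price of collating = 3.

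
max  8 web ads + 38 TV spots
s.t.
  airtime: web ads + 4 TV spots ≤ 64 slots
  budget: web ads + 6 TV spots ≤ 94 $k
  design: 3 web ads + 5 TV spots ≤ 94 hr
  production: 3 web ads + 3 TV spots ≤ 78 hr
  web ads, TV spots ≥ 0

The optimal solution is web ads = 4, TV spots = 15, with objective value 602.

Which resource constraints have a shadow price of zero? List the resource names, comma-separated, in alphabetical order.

airtime: 64/64 (binding)
budget: 94/94 (binding)
design: 87/94 (slack 7)
production: 57/78 (slack 21)
By complementary slackness, a constraint with positive slack has shadow price 0 → design, production.

design, production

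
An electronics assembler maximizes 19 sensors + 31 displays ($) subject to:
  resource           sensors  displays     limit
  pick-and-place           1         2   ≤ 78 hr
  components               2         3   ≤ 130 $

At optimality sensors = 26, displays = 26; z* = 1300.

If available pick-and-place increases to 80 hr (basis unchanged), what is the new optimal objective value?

1310

Both pick-and-place and components are binding at x*.
The binding rows give the dual system: 1·y_pick-and-place + 2·y_components = 19 and 2·y_pick-and-place + 3·y_components = 31.
→ y_pick-and-place = 5 and y_components = 7.
Δz = y_pick-and-place·Δb = 5 × (2) = 10, so new z* = 1300 + 10 = 1310.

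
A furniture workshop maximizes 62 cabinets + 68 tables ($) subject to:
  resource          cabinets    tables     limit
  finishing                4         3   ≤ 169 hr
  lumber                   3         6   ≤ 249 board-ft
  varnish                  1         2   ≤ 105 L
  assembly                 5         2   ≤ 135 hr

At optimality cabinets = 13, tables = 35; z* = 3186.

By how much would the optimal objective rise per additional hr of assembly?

Check each constraint at x*: finishing 157/169 (slack 12); lumber 249/249 (tight); varnish 83/105 (slack 22); assembly 135/135 (tight).
By complementary slackness, y = 0 for the non-binding constraints.
The binding rows give the dual system: 3·y_lumber + 5·y_assembly = 62 and 6·y_lumber + 2·y_assembly = 68.
Solving: y_lumber = 9, y_assembly = 7.
Shadow price of assembly = 7.

7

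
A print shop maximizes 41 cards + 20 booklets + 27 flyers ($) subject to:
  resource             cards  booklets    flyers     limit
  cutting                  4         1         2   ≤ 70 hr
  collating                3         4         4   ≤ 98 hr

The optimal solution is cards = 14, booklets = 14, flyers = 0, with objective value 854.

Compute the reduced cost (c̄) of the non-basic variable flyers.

-1

At the optimum: cutting uses 70 of 70 (binding); collating uses 98 of 98 (binding).
Dual feasibility on the basic columns requires 4·y_cutting + 3·y_collating = 41, 1·y_cutting + 4·y_collating = 20.
This yields shadow prices y_cutting = 8, y_collating = 3.
Reduced cost of flyers: c₃ − yᵀa₃ = 27 − (8·2 + 3·4) = 27 − 28 = -1.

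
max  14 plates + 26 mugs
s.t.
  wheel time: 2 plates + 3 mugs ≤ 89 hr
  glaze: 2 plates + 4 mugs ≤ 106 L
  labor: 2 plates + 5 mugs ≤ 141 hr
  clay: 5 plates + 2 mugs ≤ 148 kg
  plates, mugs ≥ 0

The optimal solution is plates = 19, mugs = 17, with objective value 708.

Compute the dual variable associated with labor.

0

At the optimum: wheel time uses 89 of 89 (binding); glaze uses 106 of 106 (binding); labor uses 123 of 141 (slack = 18); clay uses 129 of 148 (slack = 19).
By complementary slackness, y = 0 for the non-binding constraints.
From A_Bᵀ y = c: 2·y_wheel time + 2·y_glaze = 14; 3·y_wheel time + 4·y_glaze = 26.
Solving: y_wheel time = 2, y_glaze = 5.
Shadow price of labor = 0.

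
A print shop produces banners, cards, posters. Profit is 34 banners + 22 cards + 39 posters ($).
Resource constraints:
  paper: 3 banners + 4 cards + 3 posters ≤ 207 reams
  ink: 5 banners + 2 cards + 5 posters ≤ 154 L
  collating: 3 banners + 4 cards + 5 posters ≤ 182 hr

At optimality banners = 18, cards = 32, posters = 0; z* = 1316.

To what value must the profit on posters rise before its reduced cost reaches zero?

40

Binding: ink and collating. Non-binding: paper (25 unused).
Slack constraints have shadow price 0 (complementary slackness).
From A_Bᵀ y = c: 5·y_ink + 3·y_collating = 34; 2·y_ink + 4·y_collating = 22.
→ y_ink = 5 and y_collating = 3.
posters enters the basis when its profit ≥ yᵀa₃ = 5·5 + 3·5 = 40.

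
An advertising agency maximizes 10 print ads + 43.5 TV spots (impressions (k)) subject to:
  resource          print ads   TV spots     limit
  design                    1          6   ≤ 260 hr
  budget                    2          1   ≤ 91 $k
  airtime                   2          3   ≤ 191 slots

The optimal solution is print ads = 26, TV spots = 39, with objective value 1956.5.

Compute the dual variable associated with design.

7

Binding: design and budget. Non-binding: airtime (22 unused).
Slack constraints have shadow price 0 (complementary slackness).
The binding rows give the dual system: 1·y_design + 2·y_budget = 10 and 6·y_design + 1·y_budget = 43.5.
→ y_design = 7 and y_budget = 1.5.
Shadow price of design = 7.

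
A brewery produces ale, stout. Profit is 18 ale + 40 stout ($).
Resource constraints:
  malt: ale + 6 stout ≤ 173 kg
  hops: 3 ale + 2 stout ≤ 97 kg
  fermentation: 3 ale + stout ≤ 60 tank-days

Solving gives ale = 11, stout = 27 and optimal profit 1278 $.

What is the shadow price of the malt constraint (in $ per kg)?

Binding: malt and fermentation. Non-binding: hops (10 unused).
By complementary slackness, y = 0 for the non-binding constraint.
From A_Bᵀ y = c: 1·y_malt + 3·y_fermentation = 18; 6·y_malt + 1·y_fermentation = 40.
Solving: y_malt = 6, y_fermentation = 4.
Shadow price of malt = 6.

6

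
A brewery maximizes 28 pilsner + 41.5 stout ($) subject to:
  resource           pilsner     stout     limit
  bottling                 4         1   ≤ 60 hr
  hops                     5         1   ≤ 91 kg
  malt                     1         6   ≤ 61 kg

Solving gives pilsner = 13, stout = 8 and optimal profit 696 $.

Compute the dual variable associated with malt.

Check each constraint at x*: bottling 60/60 (tight); hops 73/91 (slack 18); malt 61/61 (tight).
Since hops is not tight, its dual is 0.
The binding rows give the dual system: 4·y_bottling + 1·y_malt = 28 and 1·y_bottling + 6·y_malt = 41.5.
→ y_bottling = 5.5 and y_malt = 6.
Shadow price of malt = 6.

6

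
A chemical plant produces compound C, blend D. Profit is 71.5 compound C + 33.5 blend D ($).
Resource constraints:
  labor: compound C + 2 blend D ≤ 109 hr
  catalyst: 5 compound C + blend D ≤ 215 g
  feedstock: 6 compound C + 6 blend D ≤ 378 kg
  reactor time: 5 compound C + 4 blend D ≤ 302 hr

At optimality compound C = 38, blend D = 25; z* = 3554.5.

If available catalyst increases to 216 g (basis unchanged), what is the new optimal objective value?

3564

Binding: catalyst and feedstock. Non-binding: labor (21 unused), reactor time (12 unused).
By complementary slackness, y = 0 for the non-binding constraints.
The binding rows give the dual system: 5·y_catalyst + 6·y_feedstock = 71.5 and 1·y_catalyst + 6·y_feedstock = 33.5.
Solving: y_catalyst = 9.5, y_feedstock = 4.
Δz = y_catalyst·Δb = 9.5 × (1) = 9.5, so new z* = 3554.5 + 9.5 = 3564.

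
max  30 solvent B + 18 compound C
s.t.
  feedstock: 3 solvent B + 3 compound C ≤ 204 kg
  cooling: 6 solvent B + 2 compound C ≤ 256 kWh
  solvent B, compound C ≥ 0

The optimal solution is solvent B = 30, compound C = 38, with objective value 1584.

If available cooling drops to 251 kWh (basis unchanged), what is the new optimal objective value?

1569

At the optimum: feedstock uses 204 of 204 (binding); cooling uses 256 of 256 (binding).
From A_Bᵀ y = c: 3·y_feedstock + 6·y_cooling = 30; 3·y_feedstock + 2·y_cooling = 18.
This yields shadow prices y_feedstock = 4, y_cooling = 3.
Δz = y_cooling·Δb = 3 × (-5) = -15, so new z* = 1584 − 15 = 1569.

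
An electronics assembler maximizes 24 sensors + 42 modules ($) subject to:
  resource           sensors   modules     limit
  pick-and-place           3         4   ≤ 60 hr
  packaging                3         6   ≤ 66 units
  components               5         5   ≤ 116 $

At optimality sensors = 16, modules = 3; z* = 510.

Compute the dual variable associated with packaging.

Binding: pick-and-place and packaging. Non-binding: components (21 unused).
Slack constraints have shadow price 0 (complementary slackness).
The binding rows give the dual system: 3·y_pick-and-place + 3·y_packaging = 24 and 4·y_pick-and-place + 6·y_packaging = 42.
This yields shadow prices y_pick-and-place = 3, y_packaging = 5.
Shadow price of packaging = 5.

5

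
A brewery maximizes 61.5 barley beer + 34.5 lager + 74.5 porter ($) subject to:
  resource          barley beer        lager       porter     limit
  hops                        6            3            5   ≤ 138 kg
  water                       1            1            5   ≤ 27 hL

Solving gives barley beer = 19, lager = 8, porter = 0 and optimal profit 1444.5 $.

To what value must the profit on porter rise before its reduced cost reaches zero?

Both hops and water are binding at x*.
From A_Bᵀ y = c: 6·y_hops + 1·y_water = 61.5; 3·y_hops + 1·y_water = 34.5.
This yields shadow prices y_hops = 9, y_water = 7.5.
porter enters the basis when its profit ≥ yᵀa₃ = 9·5 + 7.5·5 = 82.5.

82.5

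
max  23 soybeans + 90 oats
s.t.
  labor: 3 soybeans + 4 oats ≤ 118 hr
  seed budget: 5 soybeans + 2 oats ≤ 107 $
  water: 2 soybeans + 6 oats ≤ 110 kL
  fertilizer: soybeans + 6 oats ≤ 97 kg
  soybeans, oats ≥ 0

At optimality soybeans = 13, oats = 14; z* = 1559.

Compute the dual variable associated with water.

8

Binding: water and fertilizer. Non-binding: labor (23 unused), seed budget (14 unused).
Slack constraints have shadow price 0 (complementary slackness).
Dual feasibility on the basic columns requires 2·y_water + 1·y_fertilizer = 23, 6·y_water + 6·y_fertilizer = 90.
Solving: y_water = 8, y_fertilizer = 7.
Shadow price of water = 8.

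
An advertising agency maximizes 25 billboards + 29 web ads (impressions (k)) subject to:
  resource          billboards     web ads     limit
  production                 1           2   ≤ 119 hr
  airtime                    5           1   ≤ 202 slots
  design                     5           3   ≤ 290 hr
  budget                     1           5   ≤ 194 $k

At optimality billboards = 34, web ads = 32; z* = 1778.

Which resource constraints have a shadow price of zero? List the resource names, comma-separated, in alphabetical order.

production: 98/119 (slack 21)
airtime: 202/202 (binding)
design: 266/290 (slack 24)
budget: 194/194 (binding)
By complementary slackness, a constraint with positive slack has shadow price 0 → design, production.

design, production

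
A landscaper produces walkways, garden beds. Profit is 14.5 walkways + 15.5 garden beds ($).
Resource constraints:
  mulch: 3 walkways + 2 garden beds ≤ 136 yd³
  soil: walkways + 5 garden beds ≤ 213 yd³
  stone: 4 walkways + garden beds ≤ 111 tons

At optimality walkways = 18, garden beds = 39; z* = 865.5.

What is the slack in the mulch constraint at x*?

4

mulch used = 3·18 + 2·39 = 132; slack = 136 − 132 = 4.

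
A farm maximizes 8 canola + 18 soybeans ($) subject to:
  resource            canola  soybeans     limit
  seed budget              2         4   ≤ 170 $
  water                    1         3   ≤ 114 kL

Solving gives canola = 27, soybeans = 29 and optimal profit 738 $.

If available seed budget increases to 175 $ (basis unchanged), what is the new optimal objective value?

753

Both seed budget and water are binding at x*.
Dual feasibility on the basic columns requires 2·y_seed budget + 1·y_water = 8, 4·y_seed budget + 3·y_water = 18.
This yields shadow prices y_seed budget = 3, y_water = 2.
Δz = y_seed budget·Δb = 3 × (5) = 15, so new z* = 738 + 15 = 753.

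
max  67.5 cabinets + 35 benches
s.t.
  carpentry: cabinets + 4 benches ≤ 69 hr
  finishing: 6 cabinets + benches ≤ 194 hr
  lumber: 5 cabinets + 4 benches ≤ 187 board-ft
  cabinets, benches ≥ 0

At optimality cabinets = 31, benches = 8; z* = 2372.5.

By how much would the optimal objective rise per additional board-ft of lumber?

7.5

Binding: finishing and lumber. Non-binding: carpentry (6 unused).
Since carpentry is not tight, its dual is 0.
Dual feasibility on the basic columns requires 6·y_finishing + 5·y_lumber = 67.5, 1·y_finishing + 4·y_lumber = 35.
→ y_finishing = 5 and y_lumber = 7.5.
Shadow price of lumber = 7.5.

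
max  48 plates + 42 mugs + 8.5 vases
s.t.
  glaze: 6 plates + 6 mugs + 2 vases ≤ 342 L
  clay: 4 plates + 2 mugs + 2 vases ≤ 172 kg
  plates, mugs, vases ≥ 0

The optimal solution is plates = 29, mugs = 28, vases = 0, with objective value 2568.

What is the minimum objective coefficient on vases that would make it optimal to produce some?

At the optimum: glaze uses 342 of 342 (binding); clay uses 172 of 172 (binding).
From A_Bᵀ y = c: 6·y_glaze + 4·y_clay = 48; 6·y_glaze + 2·y_clay = 42.
→ y_glaze = 6 and y_clay = 3.
vases enters the basis when its profit ≥ yᵀa₃ = 6·2 + 3·2 = 18.

18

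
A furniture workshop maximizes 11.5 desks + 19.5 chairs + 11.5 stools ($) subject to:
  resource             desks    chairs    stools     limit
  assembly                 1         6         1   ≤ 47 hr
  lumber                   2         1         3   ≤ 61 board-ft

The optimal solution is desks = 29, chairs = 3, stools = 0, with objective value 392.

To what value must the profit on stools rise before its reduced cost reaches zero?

At the optimum: assembly uses 47 of 47 (binding); lumber uses 61 of 61 (binding).
From A_Bᵀ y = c: 1·y_assembly + 2·y_lumber = 11.5; 6·y_assembly + 1·y_lumber = 19.5.
Solving: y_assembly = 2.5, y_lumber = 4.5.
stools enters the basis when its profit ≥ yᵀa₃ = 2.5·1 + 4.5·3 = 16.

16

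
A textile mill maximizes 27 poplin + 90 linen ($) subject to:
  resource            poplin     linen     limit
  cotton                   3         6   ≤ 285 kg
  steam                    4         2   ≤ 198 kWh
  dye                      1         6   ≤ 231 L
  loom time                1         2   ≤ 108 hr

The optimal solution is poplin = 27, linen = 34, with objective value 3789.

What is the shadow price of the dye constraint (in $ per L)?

9

Binding: cotton and dye. Non-binding: steam (22 unused), loom time (13 unused).
By complementary slackness, y = 0 for the non-binding constraints.
From A_Bᵀ y = c: 3·y_cotton + 1·y_dye = 27; 6·y_cotton + 6·y_dye = 90.
→ y_cotton = 6 and y_dye = 9.
Shadow price of dye = 9.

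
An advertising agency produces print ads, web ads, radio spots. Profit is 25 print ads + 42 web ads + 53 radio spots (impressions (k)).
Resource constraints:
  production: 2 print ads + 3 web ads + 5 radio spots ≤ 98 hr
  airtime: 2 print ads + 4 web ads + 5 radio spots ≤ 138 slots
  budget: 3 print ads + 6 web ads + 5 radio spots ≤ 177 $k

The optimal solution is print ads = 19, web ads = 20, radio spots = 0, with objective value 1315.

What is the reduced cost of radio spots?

Binding: production and budget. Non-binding: airtime (20 unused).
By complementary slackness, y = 0 for the non-binding constraint.
From A_Bᵀ y = c: 2·y_production + 3·y_budget = 25; 3·y_production + 6·y_budget = 42.
Solving: y_production = 8, y_budget = 3.
Reduced cost of radio spots: c₃ − yᵀa₃ = 53 − (8·5 + 3·5) = 53 − 55 = -2.

-2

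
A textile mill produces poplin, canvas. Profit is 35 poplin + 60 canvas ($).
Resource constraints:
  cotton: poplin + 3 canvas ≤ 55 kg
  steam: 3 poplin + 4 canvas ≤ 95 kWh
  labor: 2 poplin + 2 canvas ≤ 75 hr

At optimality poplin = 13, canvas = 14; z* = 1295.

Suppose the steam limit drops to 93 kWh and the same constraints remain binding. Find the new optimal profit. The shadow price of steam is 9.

1277

Δb = -2, so new z* = 1295 + (9)·(-2) = 1295 − 18 = 1277.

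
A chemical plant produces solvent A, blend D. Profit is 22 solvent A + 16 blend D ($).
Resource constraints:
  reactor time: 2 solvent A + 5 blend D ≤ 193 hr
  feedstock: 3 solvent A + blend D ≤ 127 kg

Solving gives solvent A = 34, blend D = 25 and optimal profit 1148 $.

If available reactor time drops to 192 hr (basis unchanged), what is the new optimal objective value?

Check each constraint at x*: reactor time 193/193 (tight); feedstock 127/127 (tight).
The binding rows give the dual system: 2·y_reactor time + 3·y_feedstock = 22 and 5·y_reactor time + 1·y_feedstock = 16.
→ y_reactor time = 2 and y_feedstock = 6.
Δz = y_reactor time·Δb = 2 × (-1) = -2, so new z* = 1148 − 2 = 1146.

1146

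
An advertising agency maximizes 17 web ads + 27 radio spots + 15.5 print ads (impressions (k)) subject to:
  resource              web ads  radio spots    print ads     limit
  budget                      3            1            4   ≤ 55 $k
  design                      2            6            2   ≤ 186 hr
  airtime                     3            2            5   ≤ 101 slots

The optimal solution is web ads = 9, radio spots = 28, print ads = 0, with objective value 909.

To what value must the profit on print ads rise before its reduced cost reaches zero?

Check each constraint at x*: budget 55/55 (tight); design 186/186 (tight); airtime 83/101 (slack 18).
Since airtime is not tight, its dual is 0.
The binding rows give the dual system: 3·y_budget + 2·y_design = 17 and 1·y_budget + 6·y_design = 27.
Solving: y_budget = 3, y_design = 4.
print ads enters the basis when its profit ≥ yᵀa₃ = 3·4 + 4·2 = 20.

20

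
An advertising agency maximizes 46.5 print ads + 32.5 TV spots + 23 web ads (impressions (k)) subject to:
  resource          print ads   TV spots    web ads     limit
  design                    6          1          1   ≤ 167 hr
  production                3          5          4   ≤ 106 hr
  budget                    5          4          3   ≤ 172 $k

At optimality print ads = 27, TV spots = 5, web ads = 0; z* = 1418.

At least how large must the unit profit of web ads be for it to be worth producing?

Binding: design and production. Non-binding: budget (17 unused).
By complementary slackness, y = 0 for the non-binding constraint.
Dual feasibility on the basic columns requires 6·y_design + 3·y_production = 46.5, 1·y_design + 5·y_production = 32.5.
→ y_design = 5 and y_production = 5.5.
web ads enters the basis when its profit ≥ yᵀa₃ = 5·1 + 5.5·4 = 27.

27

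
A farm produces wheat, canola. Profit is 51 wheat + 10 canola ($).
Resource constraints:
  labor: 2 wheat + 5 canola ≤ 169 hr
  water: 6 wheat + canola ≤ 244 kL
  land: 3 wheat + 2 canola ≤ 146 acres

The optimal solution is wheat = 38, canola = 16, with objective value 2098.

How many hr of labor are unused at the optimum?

labor used = 2·38 + 5·16 = 156; slack = 169 − 156 = 13.

13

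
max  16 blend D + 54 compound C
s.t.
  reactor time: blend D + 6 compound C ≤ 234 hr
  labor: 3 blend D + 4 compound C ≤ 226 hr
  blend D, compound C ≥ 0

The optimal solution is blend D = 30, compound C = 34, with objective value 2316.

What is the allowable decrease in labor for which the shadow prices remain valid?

Binding constraints: reactor time, labor. The basis is B = [[1,6],[3,4]] with det -14.
Per unit decrease in labor, x* moves by d = (-0.4286, 0.0714).
The basis stays optimal until blend D reaches 0; allowable decrease = 70 hr.

70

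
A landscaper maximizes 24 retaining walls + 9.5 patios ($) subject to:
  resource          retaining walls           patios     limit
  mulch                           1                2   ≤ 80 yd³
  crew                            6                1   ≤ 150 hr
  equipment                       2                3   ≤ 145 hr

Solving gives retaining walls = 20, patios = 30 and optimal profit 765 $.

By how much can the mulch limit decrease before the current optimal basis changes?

Binding constraints: mulch, crew. The basis is B = [[1,2],[6,1]] with det -11.
Per unit decrease in mulch, x* moves by d = (0.0909, -0.5455).
The basis stays optimal until patios reaches 0; allowable decrease = 55 yd³.

55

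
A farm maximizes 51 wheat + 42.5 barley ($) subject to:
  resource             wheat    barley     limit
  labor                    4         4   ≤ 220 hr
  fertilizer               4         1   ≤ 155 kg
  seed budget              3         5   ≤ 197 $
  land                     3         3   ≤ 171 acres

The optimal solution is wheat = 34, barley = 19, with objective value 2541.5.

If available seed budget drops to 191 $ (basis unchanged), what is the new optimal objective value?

Check each constraint at x*: labor 212/220 (slack 8); fertilizer 155/155 (tight); seed budget 197/197 (tight); land 159/171 (slack 12).
By complementary slackness, y = 0 for the non-binding constraints.
Dual feasibility on the basic columns requires 4·y_fertilizer + 3·y_seed budget = 51, 1·y_fertilizer + 5·y_seed budget = 42.5.
Solving: y_fertilizer = 7.5, y_seed budget = 7.
Δz = y_seed budget·Δb = 7 × (-6) = -42, so new z* = 2541.5 − 42 = 2499.5.

2499.5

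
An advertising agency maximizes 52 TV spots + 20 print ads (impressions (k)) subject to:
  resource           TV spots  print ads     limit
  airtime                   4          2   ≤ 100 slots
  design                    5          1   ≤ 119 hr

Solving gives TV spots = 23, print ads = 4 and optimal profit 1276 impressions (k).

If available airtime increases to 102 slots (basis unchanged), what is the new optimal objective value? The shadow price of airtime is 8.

1292

Δb = 2, so new z* = 1276 + (8)·(2) = 1276 + 16 = 1292.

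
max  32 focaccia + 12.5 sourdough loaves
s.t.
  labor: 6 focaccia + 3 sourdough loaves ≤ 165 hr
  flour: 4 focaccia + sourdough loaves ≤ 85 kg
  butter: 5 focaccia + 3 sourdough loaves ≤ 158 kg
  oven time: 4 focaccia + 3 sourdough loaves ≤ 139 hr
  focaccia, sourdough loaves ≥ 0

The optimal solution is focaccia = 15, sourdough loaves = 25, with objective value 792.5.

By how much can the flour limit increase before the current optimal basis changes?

Binding constraints: labor, flour. The basis is B = [[6,3],[4,1]] with det -6.
Per unit increase in flour, x* moves by d = (0.5, -1).
The basis stays optimal until sourdough loaves reaches 0; allowable increase = 25 kg.

25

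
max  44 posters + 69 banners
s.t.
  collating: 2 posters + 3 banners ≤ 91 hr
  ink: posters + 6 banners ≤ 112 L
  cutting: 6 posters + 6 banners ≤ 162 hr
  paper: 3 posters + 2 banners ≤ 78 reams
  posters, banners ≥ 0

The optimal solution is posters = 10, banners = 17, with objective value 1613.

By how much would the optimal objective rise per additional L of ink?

5

At the optimum: collating uses 71 of 91 (slack = 20); ink uses 112 of 112 (binding); cutting uses 162 of 162 (binding); paper uses 64 of 78 (slack = 14).
Slack constraints have shadow price 0 (complementary slackness).
From A_Bᵀ y = c: 1·y_ink + 6·y_cutting = 44; 6·y_ink + 6·y_cutting = 69.
This yields shadow prices y_ink = 5, y_cutting = 6.5.
Shadow price of ink = 5.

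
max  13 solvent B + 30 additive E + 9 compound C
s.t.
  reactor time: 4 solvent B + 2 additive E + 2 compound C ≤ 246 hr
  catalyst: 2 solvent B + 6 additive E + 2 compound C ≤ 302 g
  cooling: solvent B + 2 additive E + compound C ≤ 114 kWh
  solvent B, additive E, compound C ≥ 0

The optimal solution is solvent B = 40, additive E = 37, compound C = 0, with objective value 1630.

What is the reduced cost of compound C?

At the optimum: reactor time uses 234 of 246 (slack = 12); catalyst uses 302 of 302 (binding); cooling uses 114 of 114 (binding).
Slack constraints have shadow price 0 (complementary slackness).
The binding rows give the dual system: 2·y_catalyst + 1·y_cooling = 13 and 6·y_catalyst + 2·y_cooling = 30.
Solving: y_catalyst = 2, y_cooling = 9.
Reduced cost of compound C: c₃ − yᵀa₃ = 9 − (2·2 + 9·1) = 9 − 13 = -4.

-4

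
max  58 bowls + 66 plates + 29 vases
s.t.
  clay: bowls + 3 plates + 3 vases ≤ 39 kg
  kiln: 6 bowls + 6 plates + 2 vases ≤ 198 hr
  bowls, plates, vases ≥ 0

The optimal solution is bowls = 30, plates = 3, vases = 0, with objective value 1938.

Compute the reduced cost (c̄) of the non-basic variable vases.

At the optimum: clay uses 39 of 39 (binding); kiln uses 198 of 198 (binding).
From A_Bᵀ y = c: 1·y_clay + 6·y_kiln = 58; 3·y_clay + 6·y_kiln = 66.
Solving: y_clay = 4, y_kiln = 9.
Reduced cost of vases: c₃ − yᵀa₃ = 29 − (4·3 + 9·2) = 29 − 30 = -1.

-1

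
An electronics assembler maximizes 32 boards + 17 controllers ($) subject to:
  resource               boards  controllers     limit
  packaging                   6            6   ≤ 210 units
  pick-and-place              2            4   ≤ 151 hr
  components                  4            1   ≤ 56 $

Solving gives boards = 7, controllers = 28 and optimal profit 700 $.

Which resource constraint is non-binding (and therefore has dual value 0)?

pick-and-place

packaging: 210/210 (binding)
pick-and-place: 126/151 (slack 25)
components: 56/56 (binding)
By complementary slackness, a constraint with positive slack has shadow price 0 → pick-and-place.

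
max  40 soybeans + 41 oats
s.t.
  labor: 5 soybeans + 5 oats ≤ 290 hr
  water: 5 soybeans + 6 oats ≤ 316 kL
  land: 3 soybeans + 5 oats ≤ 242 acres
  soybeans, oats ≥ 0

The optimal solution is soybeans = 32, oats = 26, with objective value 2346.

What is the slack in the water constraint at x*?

water used = 5·32 + 6·26 = 316; slack = 316 − 316 = 0.

0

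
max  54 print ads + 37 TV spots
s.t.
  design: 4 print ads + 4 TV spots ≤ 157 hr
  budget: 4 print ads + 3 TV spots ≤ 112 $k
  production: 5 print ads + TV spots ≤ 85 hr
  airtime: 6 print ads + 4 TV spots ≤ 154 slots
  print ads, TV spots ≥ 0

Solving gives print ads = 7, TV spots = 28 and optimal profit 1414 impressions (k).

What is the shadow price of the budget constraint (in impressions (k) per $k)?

3

At the optimum: design uses 140 of 157 (slack = 17); budget uses 112 of 112 (binding); production uses 63 of 85 (slack = 22); airtime uses 154 of 154 (binding).
Since design, production are not tight, their duals are 0.
Dual feasibility on the basic columns requires 4·y_budget + 6·y_airtime = 54, 3·y_budget + 4·y_airtime = 37.
Solving: y_budget = 3, y_airtime = 7.
Shadow price of budget = 3.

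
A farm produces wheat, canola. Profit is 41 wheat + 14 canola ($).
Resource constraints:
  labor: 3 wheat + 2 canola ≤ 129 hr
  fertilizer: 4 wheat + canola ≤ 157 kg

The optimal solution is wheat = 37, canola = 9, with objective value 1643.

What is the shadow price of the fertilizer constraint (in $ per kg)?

Check each constraint at x*: labor 129/129 (tight); fertilizer 157/157 (tight).
The binding rows give the dual system: 3·y_labor + 4·y_fertilizer = 41 and 2·y_labor + 1·y_fertilizer = 14.
This yields shadow prices y_labor = 3, y_fertilizer = 8.
Shadow price of fertilizer = 8.

8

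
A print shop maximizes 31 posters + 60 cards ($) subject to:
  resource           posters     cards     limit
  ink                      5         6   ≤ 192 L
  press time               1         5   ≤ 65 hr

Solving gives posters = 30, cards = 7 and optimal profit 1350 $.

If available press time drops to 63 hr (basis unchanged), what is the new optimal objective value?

1338

Both ink and press time are binding at x*.
The binding rows give the dual system: 5·y_ink + 1·y_press time = 31 and 6·y_ink + 5·y_press time = 60.
This yields shadow prices y_ink = 5, y_press time = 6.
Δz = y_press time·Δb = 6 × (-2) = -12, so new z* = 1350 − 12 = 1338.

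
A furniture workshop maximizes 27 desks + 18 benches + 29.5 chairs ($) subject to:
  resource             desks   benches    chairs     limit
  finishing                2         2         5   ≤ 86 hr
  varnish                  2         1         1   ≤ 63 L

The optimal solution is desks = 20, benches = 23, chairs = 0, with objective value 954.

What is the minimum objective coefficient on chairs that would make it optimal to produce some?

Both finishing and varnish are binding at x*.
From A_Bᵀ y = c: 2·y_finishing + 2·y_varnish = 27; 2·y_finishing + 1·y_varnish = 18.
Solving: y_finishing = 4.5, y_varnish = 9.
chairs enters the basis when its profit ≥ yᵀa₃ = 4.5·5 + 9·1 = 31.5.

31.5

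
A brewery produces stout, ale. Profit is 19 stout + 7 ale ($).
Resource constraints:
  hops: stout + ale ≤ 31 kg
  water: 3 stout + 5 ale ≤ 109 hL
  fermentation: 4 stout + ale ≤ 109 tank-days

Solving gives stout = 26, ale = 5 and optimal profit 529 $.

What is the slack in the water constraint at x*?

6

water used = 3·26 + 5·5 = 103; slack = 109 − 103 = 6.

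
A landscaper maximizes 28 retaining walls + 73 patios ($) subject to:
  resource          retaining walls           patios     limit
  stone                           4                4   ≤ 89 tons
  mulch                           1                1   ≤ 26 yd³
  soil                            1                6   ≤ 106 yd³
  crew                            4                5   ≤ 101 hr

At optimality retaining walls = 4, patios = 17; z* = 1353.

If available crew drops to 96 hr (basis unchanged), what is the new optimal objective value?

Check each constraint at x*: stone 84/89 (slack 5); mulch 21/26 (slack 5); soil 106/106 (tight); crew 101/101 (tight).
By complementary slackness, y = 0 for the non-binding constraints.
The binding rows give the dual system: 1·y_soil + 4·y_crew = 28 and 6·y_soil + 5·y_crew = 73.
Solving: y_soil = 8, y_crew = 5.
Δz = y_crew·Δb = 5 × (-5) = -25, so new z* = 1353 − 25 = 1328.

1328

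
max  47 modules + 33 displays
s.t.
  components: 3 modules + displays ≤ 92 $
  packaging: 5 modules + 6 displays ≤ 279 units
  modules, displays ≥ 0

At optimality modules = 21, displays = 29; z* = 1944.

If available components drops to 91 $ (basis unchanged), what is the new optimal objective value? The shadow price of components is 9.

1935

Δb = -1, so new z* = 1944 + (9)·(-1) = 1944 − 9 = 1935.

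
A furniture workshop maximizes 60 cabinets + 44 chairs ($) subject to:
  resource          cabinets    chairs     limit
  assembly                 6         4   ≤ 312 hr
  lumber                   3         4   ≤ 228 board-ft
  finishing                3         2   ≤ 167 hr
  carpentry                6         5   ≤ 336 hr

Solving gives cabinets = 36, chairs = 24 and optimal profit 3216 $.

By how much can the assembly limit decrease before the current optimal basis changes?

Binding constraints: assembly, carpentry. The basis is B = [[6,4],[6,5]] with det 6.
Per unit decrease in assembly, x* moves by d = (-0.8333, 1).
The basis stays optimal until lumber becomes binding; allowable decrease = 16 hr.

16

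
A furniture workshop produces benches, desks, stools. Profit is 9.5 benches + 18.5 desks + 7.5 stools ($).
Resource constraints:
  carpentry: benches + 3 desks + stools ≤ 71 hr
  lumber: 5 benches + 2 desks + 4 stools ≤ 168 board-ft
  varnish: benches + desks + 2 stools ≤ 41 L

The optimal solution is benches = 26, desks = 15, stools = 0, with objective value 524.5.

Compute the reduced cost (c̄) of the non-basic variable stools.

-7

Check each constraint at x*: carpentry 71/71 (tight); lumber 160/168 (slack 8); varnish 41/41 (tight).
By complementary slackness, y = 0 for the non-binding constraint.
From A_Bᵀ y = c: 1·y_carpentry + 1·y_varnish = 9.5; 3·y_carpentry + 1·y_varnish = 18.5.
This yields shadow prices y_carpentry = 4.5, y_varnish = 5.
Reduced cost of stools: c₃ − yᵀa₃ = 7.5 − (4.5·1 + 5·2) = 7.5 − 14.5 = -7.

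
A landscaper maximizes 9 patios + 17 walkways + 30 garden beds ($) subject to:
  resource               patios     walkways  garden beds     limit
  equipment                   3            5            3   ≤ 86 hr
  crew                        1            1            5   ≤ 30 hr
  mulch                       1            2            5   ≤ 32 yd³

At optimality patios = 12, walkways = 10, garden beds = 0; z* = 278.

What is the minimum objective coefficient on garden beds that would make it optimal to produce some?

33

Binding: equipment and mulch. Non-binding: crew (8 unused).
Slack constraints have shadow price 0 (complementary slackness).
From A_Bᵀ y = c: 3·y_equipment + 1·y_mulch = 9; 5·y_equipment + 2·y_mulch = 17.
This yields shadow prices y_equipment = 1, y_mulch = 6.
garden beds enters the basis when its profit ≥ yᵀa₃ = 1·3 + 6·5 = 33.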